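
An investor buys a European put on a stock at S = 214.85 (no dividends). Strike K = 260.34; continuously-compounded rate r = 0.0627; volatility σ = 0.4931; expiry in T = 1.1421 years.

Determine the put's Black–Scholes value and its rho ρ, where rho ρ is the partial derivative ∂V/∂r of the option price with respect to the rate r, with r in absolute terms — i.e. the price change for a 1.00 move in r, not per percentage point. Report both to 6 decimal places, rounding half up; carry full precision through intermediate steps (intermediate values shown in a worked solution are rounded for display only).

σ√T = 0.4931·√1.1421 = 0.526971
d₁ = (ln(S/K) + (r+σ²/2)T) / (σ√T) = (ln(214.85/260.34) + (0.0627+0.4931²/2)·1.1421) / 0.526971 = (-0.192048 + 0.210459) / 0.526971 = 0.034937
d₂ = d₁ − σ√T = 0.034937 − 0.526971 = -0.492035
e^{−rT} = e^{−0.0627·1.1421} = 0.930894
N(−d₁) = 0.486065,  N(−d₂) = 0.688653
Put price V = K·e^{−rT}·N(−d₂) − S·N(−d₁) = 166.894245 − 104.431070 = 62.463175
ρ = −K·T·e^{−rT}·N(−d₂) = -190.609918

price = 62.463175
ρ = -190.609918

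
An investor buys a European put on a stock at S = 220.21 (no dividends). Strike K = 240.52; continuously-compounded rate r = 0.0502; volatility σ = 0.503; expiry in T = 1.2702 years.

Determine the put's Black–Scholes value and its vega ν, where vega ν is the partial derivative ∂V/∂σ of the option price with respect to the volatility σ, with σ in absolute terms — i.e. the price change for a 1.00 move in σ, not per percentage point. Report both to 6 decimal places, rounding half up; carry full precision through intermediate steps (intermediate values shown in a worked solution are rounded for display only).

σ√T = 0.503·√1.2702 = 0.566897
d₁ = (ln(S/K) + (r+σ²/2)T) / (σ√T) = (ln(220.21/240.52) + (0.0502+0.503²/2)·1.2702) / 0.566897 = (-0.088222 + 0.224450) / 0.566897 = 0.240306
d₂ = d₁ − σ√T = 0.240306 − 0.566897 = -0.326591
e^{−rT} = e^{−0.0502·1.2702} = 0.938226
N(−d₁) = 0.405047,  N(−d₂) = 0.628011
Put price V = K·e^{−rT}·N(−d₂) − S·N(−d₁) = 141.718457 − 89.195335 = 52.523123
φ(d₁) = (1/√(2π))·e^{−d₁²/2} = 0.387588
ν = S·φ(d₁)·√T = 96.193031

price = 52.523123
ν = 96.193031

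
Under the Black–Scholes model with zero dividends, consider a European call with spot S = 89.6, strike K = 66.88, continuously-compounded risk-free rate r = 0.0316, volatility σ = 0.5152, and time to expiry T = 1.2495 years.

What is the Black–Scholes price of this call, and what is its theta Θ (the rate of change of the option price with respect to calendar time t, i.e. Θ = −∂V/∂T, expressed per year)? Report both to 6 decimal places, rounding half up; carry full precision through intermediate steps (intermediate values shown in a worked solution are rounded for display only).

σ√T = 0.5152·√1.2495 = 0.575896
d₁ = (ln(S/K) + (r+σ²/2)T) / (σ√T) = (ln(89.6/66.88) + (0.0316+0.5152²/2)·1.2495) / 0.575896 = (0.292455 + 0.205312) / 0.575896 = 0.864336
d₂ = d₁ − σ√T = 0.864336 − 0.575896 = 0.288440
e^{−rT} = e^{−0.0316·1.2495} = 0.961285
N(d₁) = 0.806298,  N(d₂) = 0.613495
Call price V = S·N(d₁) − K·e^{−rT}·N(d₂) = 72.244332 − 39.442060 = 32.802272
φ(d₁) = (1/√(2π))·e^{−d₁²/2} = 0.274590
Θ = −S·φ(d₁)·σ/(2√T) − r·K·e^{−rT}·N(d₂) = −5.669831 − 1.246369 = -6.916200

price = 32.802272
Θ = -6.916200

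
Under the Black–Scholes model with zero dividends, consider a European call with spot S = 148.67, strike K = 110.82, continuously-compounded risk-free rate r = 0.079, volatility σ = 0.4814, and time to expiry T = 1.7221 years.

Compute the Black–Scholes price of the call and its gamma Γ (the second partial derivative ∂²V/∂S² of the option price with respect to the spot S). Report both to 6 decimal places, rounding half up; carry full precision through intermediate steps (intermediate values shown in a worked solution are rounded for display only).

σ√T = 0.4814·√1.7221 = 0.631735
d₁ = (ln(S/K) + (r+σ²/2)T) / (σ√T) = (ln(148.67/110.82) + (0.079+0.4814²/2)·1.7221) / 0.631735 = (0.293822 + 0.335591) / 0.631735 = 0.996323
d₂ = d₁ − σ√T = 0.996323 − 0.631735 = 0.364588
e^{−rT} = e^{−0.079·1.7221} = 0.872803
N(d₁) = 0.840453,  N(d₂) = 0.642290
Call price V = S·N(d₁) − K·e^{−rT}·N(d₂) = 124.950204 − 62.124877 = 62.825327
φ(d₁) = (1/√(2π))·e^{−d₁²/2} = 0.242860
Γ = φ(d₁) / (S·σ·√T) = 0.002586

price = 62.825327
Γ = 0.002586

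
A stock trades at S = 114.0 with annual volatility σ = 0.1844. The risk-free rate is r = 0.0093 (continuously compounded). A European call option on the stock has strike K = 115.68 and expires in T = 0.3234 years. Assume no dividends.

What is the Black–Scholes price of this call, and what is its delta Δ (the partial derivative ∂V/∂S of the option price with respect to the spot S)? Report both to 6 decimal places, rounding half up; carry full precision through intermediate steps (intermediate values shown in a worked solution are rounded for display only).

price = 4.157969
Δ = 0.476718

σ√T = 0.1844·√0.3234 = 0.104865
d₁ = (ln(S/K) + (r+σ²/2)T) / (σ√T) = (ln(114.0/115.68) + (0.0093+0.1844²/2)·0.3234) / 0.104865 = (-0.014629 + 0.008506) / 0.104865 = -0.058393
d₂ = d₁ − σ√T = -0.058393 − 0.104865 = -0.163258
e^{−rT} = e^{−0.0093·0.3234} = 0.996997
N(d₁) = 0.476718,  N(d₂) = 0.435158
Call price V = S·N(d₁) − K·e^{−rT}·N(d₂) = 54.345846 − 50.187877 = 4.157969
Δ = N(d₁) = 0.476718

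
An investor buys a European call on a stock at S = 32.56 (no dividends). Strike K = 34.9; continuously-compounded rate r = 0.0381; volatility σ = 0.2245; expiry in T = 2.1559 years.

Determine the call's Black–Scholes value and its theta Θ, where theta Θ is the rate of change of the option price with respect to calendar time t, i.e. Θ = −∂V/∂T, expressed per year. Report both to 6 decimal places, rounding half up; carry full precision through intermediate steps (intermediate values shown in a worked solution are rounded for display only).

price = 4.444691
Θ = -1.523624

σ√T = 0.2245·√2.1559 = 0.329633
d₁ = (ln(S/K) + (r+σ²/2)T) / (σ√T) = (ln(32.56/34.9) + (0.0381+0.2245²/2)·2.1559) / 0.329633 = (-0.069402 + 0.136469) / 0.329633 = 0.203458
d₂ = d₁ − σ√T = 0.203458 − 0.329633 = -0.126175
e^{−rT} = e^{−0.0381·2.1559} = 0.921143
N(d₁) = 0.580611,  N(d₂) = 0.449797
Call price V = S·N(d₁) − K·e^{−rT}·N(d₂) = 18.904709 − 14.460018 = 4.444691
φ(d₁) = (1/√(2π))·e^{−d₁²/2} = 0.390770
Θ = −S·φ(d₁)·σ/(2√T) − r·K·e^{−rT}·N(d₂) = −0.972697 − 0.550927 = -1.523624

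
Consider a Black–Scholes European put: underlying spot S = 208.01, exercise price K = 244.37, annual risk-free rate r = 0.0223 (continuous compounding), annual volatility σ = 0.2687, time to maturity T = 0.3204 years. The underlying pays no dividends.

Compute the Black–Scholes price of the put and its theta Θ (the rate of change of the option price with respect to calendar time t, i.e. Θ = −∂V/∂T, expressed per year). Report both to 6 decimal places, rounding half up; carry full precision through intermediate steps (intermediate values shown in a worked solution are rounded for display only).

σ√T = 0.2687·√0.3204 = 0.152095
d₁ = (ln(S/K) + (r+σ²/2)T) / (σ√T) = (ln(208.01/244.37) + (0.0223+0.2687²/2)·0.3204) / 0.152095 = (-0.161097 + 0.018711) / 0.152095 = -0.936167
d₂ = d₁ − σ√T = -0.936167 − 0.152095 = -1.088262
e^{−rT} = e^{−0.0223·0.3204} = 0.992881
N(−d₁) = 0.825406,  N(−d₂) = 0.861760
Put price V = K·e^{−rT}·N(−d₂) − S·N(−d₁) = 209.089070 − 171.692790 = 37.396279
φ(d₁) = (1/√(2π))·e^{−d₁²/2} = 0.257395
Θ = −S·φ(d₁)·σ/(2√T) + r·K·e^{−rT}·N(−d₂) = −12.707963 + 4.662686 = -8.045276

price = 37.396279
Θ = -8.045276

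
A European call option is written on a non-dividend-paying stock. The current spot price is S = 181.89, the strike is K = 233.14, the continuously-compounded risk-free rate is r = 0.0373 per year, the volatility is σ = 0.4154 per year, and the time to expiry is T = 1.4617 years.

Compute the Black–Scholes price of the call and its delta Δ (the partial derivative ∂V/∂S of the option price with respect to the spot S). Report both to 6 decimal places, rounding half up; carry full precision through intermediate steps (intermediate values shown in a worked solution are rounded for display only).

σ√T = 0.4154·√1.4617 = 0.502222
d₁ = (ln(S/K) + (r+σ²/2)T) / (σ√T) = (ln(181.89/233.14) + (0.0373+0.4154²/2)·1.4617) / 0.502222 = (-0.248237 + 0.180635) / 0.502222 = -0.134606
d₂ = d₁ − σ√T = -0.134606 − 0.502222 = -0.636828
e^{−rT} = e^{−0.0373·1.4617} = 0.946938
N(d₁) = 0.446462,  N(d₂) = 0.262118
Call price V = S·N(d₁) − K·e^{−rT}·N(d₂) = 81.206899 − 57.867664 = 23.339235
Δ = N(d₁) = 0.446462

price = 23.339235
Δ = 0.446462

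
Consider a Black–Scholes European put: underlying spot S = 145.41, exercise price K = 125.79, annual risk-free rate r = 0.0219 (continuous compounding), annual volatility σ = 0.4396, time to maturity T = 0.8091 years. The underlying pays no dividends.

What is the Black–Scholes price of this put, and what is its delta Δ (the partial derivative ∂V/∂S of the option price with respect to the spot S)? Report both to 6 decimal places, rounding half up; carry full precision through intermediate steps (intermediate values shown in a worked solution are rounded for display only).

price = 11.895809
Δ = -0.271237

σ√T = 0.4396·√0.8091 = 0.395420
d₁ = (ln(S/K) + (r+σ²/2)T) / (σ√T) = (ln(145.41/125.79) + (0.0219+0.4396²/2)·0.8091) / 0.395420 = (0.144943 + 0.095898) / 0.395420 = 0.609077
d₂ = d₁ − σ√T = 0.609077 − 0.395420 = 0.213657
e^{−rT} = e^{−0.0219·0.8091} = 0.982437
N(−d₁) = 0.271237,  N(−d₂) = 0.415407
Put price V = K·e^{−rT}·N(−d₂) − S·N(−d₁) = 51.336336 − 39.440527 = 11.895809
Δ = −N(−d₁) = -0.271237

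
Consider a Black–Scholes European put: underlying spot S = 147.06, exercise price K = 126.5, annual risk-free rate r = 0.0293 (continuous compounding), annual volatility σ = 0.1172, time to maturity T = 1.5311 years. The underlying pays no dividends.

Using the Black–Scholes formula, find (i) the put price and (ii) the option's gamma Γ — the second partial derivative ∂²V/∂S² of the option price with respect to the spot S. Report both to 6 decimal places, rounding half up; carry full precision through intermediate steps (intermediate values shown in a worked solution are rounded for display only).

price = 0.793305
Γ = 0.006822

σ√T = 0.1172·√1.5311 = 0.145020
d₁ = (ln(S/K) + (r+σ²/2)T) / (σ√T) = (ln(147.06/126.5) + (0.0293+0.1172²/2)·1.5311) / 0.145020 = (0.150598 + 0.055377) / 0.145020 = 1.420317
d₂ = d₁ − σ√T = 1.420317 − 0.145020 = 1.275296
e^{−rT} = e^{−0.0293·1.5311} = 0.956130
N(−d₁) = 0.077758,  N(−d₂) = 0.101102
Put price V = K·e^{−rT}·N(−d₂) − S·N(−d₁) = 12.228355 − 11.435051 = 0.793305
φ(d₁) = (1/√(2π))·e^{−d₁²/2} = 0.145499
Γ = φ(d₁) / (S·σ·√T) = 0.006822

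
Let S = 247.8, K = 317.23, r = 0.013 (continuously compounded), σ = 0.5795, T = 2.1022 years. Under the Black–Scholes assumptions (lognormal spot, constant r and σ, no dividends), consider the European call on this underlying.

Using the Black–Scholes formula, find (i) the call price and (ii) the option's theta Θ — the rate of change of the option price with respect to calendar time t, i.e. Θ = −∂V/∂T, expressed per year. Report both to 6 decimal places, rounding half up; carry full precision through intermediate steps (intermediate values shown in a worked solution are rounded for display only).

price = 63.041137
Θ = -20.503069

σ√T = 0.5795·√2.1022 = 0.840215
d₁ = (ln(S/K) + (r+σ²/2)T) / (σ√T) = (ln(247.8/317.23) + (0.013+0.5795²/2)·2.1022) / 0.840215 = (-0.247005 + 0.380309) / 0.840215 = 0.158655
d₂ = d₁ − σ√T = 0.158655 − 0.840215 = -0.681560
e^{−rT} = e^{−0.013·2.1022} = 0.973041
N(d₁) = 0.563030,  N(d₂) = 0.247759
Call price V = S·N(d₁) − K·e^{−rT}·N(d₂) = 139.518731 − 76.477594 = 63.041137
φ(d₁) = (1/√(2π))·e^{−d₁²/2} = 0.393953
Θ = −S·φ(d₁)·σ/(2√T) − r·K·e^{−rT}·N(d₂) = −19.508861 − 0.994209 = -20.503069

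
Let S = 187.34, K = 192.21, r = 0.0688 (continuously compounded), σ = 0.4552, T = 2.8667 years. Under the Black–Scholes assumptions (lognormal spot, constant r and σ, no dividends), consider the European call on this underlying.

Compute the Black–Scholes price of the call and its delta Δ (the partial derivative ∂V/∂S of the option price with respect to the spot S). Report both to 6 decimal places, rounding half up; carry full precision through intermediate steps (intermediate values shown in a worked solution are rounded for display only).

σ√T = 0.4552·√2.8667 = 0.770714
d₁ = (ln(S/K) + (r+σ²/2)T) / (σ√T) = (ln(187.34/192.21) + (0.0688+0.4552²/2)·2.8667) / 0.770714 = (-0.025663 + 0.494229) / 0.770714 = 0.607963
d₂ = d₁ − σ√T = 0.607963 − 0.770714 = -0.162751
e^{−rT} = e^{−0.0688·2.8667} = 0.821003
N(d₁) = 0.728394,  N(d₂) = 0.435357
Call price V = S·N(d₁) − K·e^{−rT}·N(d₂) = 136.457335 − 68.701504 = 67.755831
Δ = N(d₁) = 0.728394

price = 67.755831
Δ = 0.728394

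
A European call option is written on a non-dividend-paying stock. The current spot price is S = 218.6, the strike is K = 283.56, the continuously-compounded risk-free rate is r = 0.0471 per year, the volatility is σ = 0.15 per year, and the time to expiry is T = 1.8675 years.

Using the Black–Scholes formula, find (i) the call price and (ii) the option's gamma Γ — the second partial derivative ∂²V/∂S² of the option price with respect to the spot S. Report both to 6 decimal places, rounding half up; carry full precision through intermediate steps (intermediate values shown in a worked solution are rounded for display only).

price = 5.449363
Γ = 0.006782

σ√T = 0.15·√1.8675 = 0.204985
d₁ = (ln(S/K) + (r+σ²/2)T) / (σ√T) = (ln(218.6/283.56) + (0.0471+0.15²/2)·1.8675) / 0.204985 = (-0.260180 + 0.108969) / 0.204985 = -0.737672
d₂ = d₁ − σ√T = -0.737672 − 0.204985 = -0.942657
e^{−rT} = e^{−0.0471·1.8675} = 0.915798
N(d₁) = 0.230357,  N(d₂) = 0.172928
Call price V = S·N(d₁) − K·e^{−rT}·N(d₂) = 50.356009 − 44.906646 = 5.449363
φ(d₁) = (1/√(2π))·e^{−d₁²/2} = 0.303912
Γ = φ(d₁) / (S·σ·√T) = 0.006782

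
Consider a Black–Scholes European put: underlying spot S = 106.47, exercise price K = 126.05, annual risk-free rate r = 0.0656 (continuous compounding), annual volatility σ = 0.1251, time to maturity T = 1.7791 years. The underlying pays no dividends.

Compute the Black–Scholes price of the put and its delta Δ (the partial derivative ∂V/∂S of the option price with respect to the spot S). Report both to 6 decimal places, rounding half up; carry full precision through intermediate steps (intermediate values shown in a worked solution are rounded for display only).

σ√T = 0.1251·√1.7791 = 0.166862
d₁ = (ln(S/K) + (r+σ²/2)T) / (σ√T) = (ln(106.47/126.05) + (0.0656+0.1251²/2)·1.7791) / 0.166862 = (-0.168815 + 0.130630) / 0.166862 = -0.228842
d₂ = d₁ − σ√T = -0.228842 − 0.166862 = -0.395704
e^{−rT} = e^{−0.0656·1.7791} = 0.889844
N(−d₁) = 0.590504,  N(−d₂) = 0.653838
Put price V = K·e^{−rT}·N(−d₂) − S·N(−d₁) = 73.337661 − 62.870959 = 10.466702
Δ = −N(−d₁) = -0.590504

price = 10.466702
Δ = -0.590504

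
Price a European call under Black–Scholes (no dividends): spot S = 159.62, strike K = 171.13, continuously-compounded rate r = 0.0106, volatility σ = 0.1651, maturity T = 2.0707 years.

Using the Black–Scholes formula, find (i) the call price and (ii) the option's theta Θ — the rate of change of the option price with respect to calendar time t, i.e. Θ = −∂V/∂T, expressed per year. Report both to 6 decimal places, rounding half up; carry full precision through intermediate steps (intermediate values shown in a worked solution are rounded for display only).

σ√T = 0.1651·√2.0707 = 0.237578
d₁ = (ln(S/K) + (r+σ²/2)T) / (σ√T) = (ln(159.62/171.13) + (0.0106+0.1651²/2)·2.0707) / 0.237578 = (-0.069628 + 0.050171) / 0.237578 = -0.081895
d₂ = d₁ − σ√T = -0.081895 − 0.237578 = -0.319473
e^{−rT} = e^{−0.0106·2.0707} = 0.978290
N(d₁) = 0.467365,  N(d₂) = 0.374684
Call price V = S·N(d₁) − K·e^{−rT}·N(d₂) = 74.600795 − 62.727602 = 11.873194
φ(d₁) = (1/√(2π))·e^{−d₁²/2} = 0.397607
Θ = −S·φ(d₁)·σ/(2√T) − r·K·e^{−rT}·N(d₂) = −3.640822 − 0.664913 = -4.305735

price = 11.873194
Θ = -4.305735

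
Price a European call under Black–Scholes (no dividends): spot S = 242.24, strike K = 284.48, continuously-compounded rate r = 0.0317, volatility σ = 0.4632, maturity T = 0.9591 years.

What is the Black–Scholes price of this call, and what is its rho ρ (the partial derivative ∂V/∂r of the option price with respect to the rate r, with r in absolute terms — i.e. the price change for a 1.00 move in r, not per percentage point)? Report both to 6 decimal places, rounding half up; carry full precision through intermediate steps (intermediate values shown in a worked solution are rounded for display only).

σ√T = 0.4632·√0.9591 = 0.453629
d₁ = (ln(S/K) + (r+σ²/2)T) / (σ√T) = (ln(242.24/284.48) + (0.0317+0.4632²/2)·0.9591) / 0.453629 = (-0.160734 + 0.133293) / 0.453629 = -0.060492
d₂ = d₁ − σ√T = -0.060492 − 0.453629 = -0.514121
e^{−rT} = e^{−0.0317·0.9591} = 0.970054
N(d₁) = 0.475882,  N(d₂) = 0.303584
Call price V = S·N(d₁) − K·e^{−rT}·N(d₂) = 115.277604 − 83.777261 = 31.500343
ρ = K·T·e^{−rT}·N(d₂) = 80.350771

price = 31.500343
ρ = 80.350771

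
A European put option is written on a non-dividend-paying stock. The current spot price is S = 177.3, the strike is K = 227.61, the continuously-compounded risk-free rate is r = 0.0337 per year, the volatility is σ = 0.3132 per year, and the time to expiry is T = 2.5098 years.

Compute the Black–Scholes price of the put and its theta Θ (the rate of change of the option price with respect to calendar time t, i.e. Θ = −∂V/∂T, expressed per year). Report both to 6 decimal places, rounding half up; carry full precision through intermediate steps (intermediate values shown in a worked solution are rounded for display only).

σ√T = 0.3132·√2.5098 = 0.496182
d₁ = (ln(S/K) + (r+σ²/2)T) / (σ√T) = (ln(177.3/227.61) + (0.0337+0.3132²/2)·2.5098) / 0.496182 = (-0.249790 + 0.207679) / 0.496182 = -0.084871
d₂ = d₁ − σ√T = -0.084871 − 0.496182 = -0.581054
e^{−rT} = e^{−0.0337·2.5098} = 0.918898
N(−d₁) = 0.533818,  N(−d₂) = 0.719398
Put price V = K·e^{−rT}·N(−d₂) − S·N(−d₁) = 150.462322 − 94.645966 = 55.816356
φ(d₁) = (1/√(2π))·e^{−d₁²/2} = 0.397508
Θ = −S·φ(d₁)·σ/(2√T) + r·K·e^{−rT}·N(−d₂) = −6.966696 + 5.070580 = -1.896116

price = 55.816356
Θ = -1.896116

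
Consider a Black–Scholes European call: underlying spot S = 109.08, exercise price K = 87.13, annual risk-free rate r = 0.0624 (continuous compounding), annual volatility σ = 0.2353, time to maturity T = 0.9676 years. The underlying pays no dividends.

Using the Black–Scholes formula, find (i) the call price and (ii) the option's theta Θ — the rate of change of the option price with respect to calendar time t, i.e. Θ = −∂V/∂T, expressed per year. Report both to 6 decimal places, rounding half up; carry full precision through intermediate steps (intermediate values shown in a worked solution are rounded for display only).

σ√T = 0.2353·√0.9676 = 0.231457
d₁ = (ln(S/K) + (r+σ²/2)T) / (σ√T) = (ln(109.08/87.13) + (0.0624+0.2353²/2)·0.9676) / 0.231457 = (0.224680 + 0.087164) / 0.231457 = 1.347313
d₂ = d₁ − σ√T = 1.347313 − 0.231457 = 1.115856
e^{−rT} = e^{−0.0624·0.9676} = 0.941408
N(d₁) = 0.911060,  N(d₂) = 0.867758
Call price V = S·N(d₁) − K·e^{−rT}·N(d₂) = 99.378452 − 71.177785 = 28.200667
φ(d₁) = (1/√(2π))·e^{−d₁²/2} = 0.160966
Θ = −S·φ(d₁)·σ/(2√T) − r·K·e^{−rT}·N(d₂) = −2.100014 − 4.441494 = -6.541508

price = 28.200667
Θ = -6.541508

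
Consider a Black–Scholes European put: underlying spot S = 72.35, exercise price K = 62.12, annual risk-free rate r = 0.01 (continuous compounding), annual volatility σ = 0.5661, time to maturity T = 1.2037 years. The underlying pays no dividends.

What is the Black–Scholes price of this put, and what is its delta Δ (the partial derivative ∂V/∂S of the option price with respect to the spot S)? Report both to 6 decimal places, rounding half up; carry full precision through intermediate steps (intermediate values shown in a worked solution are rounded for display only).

σ√T = 0.5661·√1.2037 = 0.621087
d₁ = (ln(S/K) + (r+σ²/2)T) / (σ√T) = (ln(72.35/62.12) + (0.01+0.5661²/2)·1.2037) / 0.621087 = (0.152447 + 0.204911) / 0.621087 = 0.575377
d₂ = d₁ − σ√T = 0.575377 − 0.621087 = -0.045710
e^{−rT} = e^{−0.01·1.2037} = 0.988035
N(−d₁) = 0.282518,  N(−d₂) = 0.518229
Put price V = K·e^{−rT}·N(−d₂) − S·N(−d₁) = 31.807230 − 20.440198 = 11.367032
Δ = −N(−d₁) = -0.282518

price = 11.367032
Δ = -0.282518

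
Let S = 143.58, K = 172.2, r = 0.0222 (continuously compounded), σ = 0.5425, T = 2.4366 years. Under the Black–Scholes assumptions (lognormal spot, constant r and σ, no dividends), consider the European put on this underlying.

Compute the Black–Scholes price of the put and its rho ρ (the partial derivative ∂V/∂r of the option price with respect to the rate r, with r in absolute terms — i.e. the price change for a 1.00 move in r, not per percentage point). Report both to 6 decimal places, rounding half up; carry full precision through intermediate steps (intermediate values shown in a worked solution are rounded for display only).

price = 60.614319
ρ = -285.029875

σ√T = 0.5425·√2.4366 = 0.846821
d₁ = (ln(S/K) + (r+σ²/2)T) / (σ√T) = (ln(143.58/172.2) + (0.0222+0.5425²/2)·2.4366) / 0.846821 = (-0.181764 + 0.412646) / 0.846821 = 0.272645
d₂ = d₁ − σ√T = 0.272645 − 0.846821 = -0.574177
e^{−rT} = e^{−0.0222·2.4366} = 0.947344
N(−d₁) = 0.392563,  N(−d₂) = 0.717076
Put price V = K·e^{−rT}·N(−d₂) − S·N(−d₁) = 116.978526 − 56.364206 = 60.614319
ρ = −K·T·e^{−rT}·N(−d₂) = -285.029875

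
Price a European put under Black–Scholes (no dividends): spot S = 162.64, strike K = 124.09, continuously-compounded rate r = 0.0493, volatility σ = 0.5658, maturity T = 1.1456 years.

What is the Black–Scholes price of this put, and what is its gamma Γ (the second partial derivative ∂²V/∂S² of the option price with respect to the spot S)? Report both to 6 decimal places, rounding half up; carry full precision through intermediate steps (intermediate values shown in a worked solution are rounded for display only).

price = 15.168657
Γ = 0.002840

σ√T = 0.5658·√1.1456 = 0.605591
d₁ = (ln(S/K) + (r+σ²/2)T) / (σ√T) = (ln(162.64/124.09) + (0.0493+0.5658²/2)·1.1456) / 0.605591 = (0.270532 + 0.239848) / 0.605591 = 0.842781
d₂ = d₁ − σ√T = 0.842781 − 0.605591 = 0.237190
e^{−rT} = e^{−0.0493·1.1456} = 0.945087
N(−d₁) = 0.199676,  N(−d₂) = 0.406255
Put price V = K·e^{−rT}·N(−d₂) − S·N(−d₁) = 47.643893 − 32.475235 = 15.168657
φ(d₁) = (1/√(2π))·e^{−d₁²/2} = 0.279689
Γ = φ(d₁) / (S·σ·√T) = 0.002840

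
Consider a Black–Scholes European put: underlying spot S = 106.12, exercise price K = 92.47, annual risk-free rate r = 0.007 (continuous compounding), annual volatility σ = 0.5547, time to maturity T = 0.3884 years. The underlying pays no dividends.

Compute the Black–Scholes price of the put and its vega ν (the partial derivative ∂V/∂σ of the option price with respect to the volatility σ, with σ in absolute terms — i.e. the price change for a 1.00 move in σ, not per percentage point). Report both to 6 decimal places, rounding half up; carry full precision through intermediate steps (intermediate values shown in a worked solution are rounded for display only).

σ√T = 0.5547·√0.3884 = 0.345699
d₁ = (ln(S/K) + (r+σ²/2)T) / (σ√T) = (ln(106.12/92.47) + (0.007+0.5547²/2)·0.3884) / 0.345699 = (0.137686 + 0.062473) / 0.345699 = 0.578998
d₂ = d₁ − σ√T = 0.578998 − 0.345699 = 0.233299
e^{−rT} = e^{−0.007·0.3884} = 0.997285
N(−d₁) = 0.281295,  N(−d₂) = 0.407765
Put price V = K·e^{−rT}·N(−d₂) − S·N(−d₁) = 37.603609 − 29.851054 = 7.752555
φ(d₁) = (1/√(2π))·e^{−d₁²/2} = 0.337376
ν = S·φ(d₁)·√T = 22.312630

price = 7.752555
ν = 22.312630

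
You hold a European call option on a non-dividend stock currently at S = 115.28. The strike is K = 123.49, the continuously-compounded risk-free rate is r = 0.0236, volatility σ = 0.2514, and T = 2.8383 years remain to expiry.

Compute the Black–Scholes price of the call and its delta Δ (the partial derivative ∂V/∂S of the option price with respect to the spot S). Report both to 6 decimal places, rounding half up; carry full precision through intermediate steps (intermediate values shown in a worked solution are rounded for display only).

price = 19.247167
Δ = 0.582187

σ√T = 0.2514·√2.8383 = 0.423540
d₁ = (ln(S/K) + (r+σ²/2)T) / (σ√T) = (ln(115.28/123.49) + (0.0236+0.2514²/2)·2.8383) / 0.423540 = (-0.068796 + 0.156677) / 0.423540 = 0.207491
d₂ = d₁ − σ√T = 0.207491 − 0.423540 = -0.216049
e^{−rT} = e^{−0.0236·2.8383} = 0.935210
N(d₁) = 0.582187,  N(d₂) = 0.414475
Call price V = S·N(d₁) − K·e^{−rT}·N(d₂) = 67.114491 − 47.867324 = 19.247167
Δ = N(d₁) = 0.582187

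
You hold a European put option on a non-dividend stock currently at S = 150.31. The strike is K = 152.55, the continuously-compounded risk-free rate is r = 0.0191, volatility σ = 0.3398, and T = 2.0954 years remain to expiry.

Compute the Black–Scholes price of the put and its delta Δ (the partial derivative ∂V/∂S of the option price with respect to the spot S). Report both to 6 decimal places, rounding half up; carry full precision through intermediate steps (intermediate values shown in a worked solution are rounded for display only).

price = 27.001773
Δ = -0.383145

σ√T = 0.3398·√2.0954 = 0.491877
d₁ = (ln(S/K) + (r+σ²/2)T) / (σ√T) = (ln(150.31/152.55) + (0.0191+0.3398²/2)·2.0954) / 0.491877 = (-0.014793 + 0.160994) / 0.491877 = 0.297231
d₂ = d₁ − σ√T = 0.297231 − 0.491877 = -0.194646
e^{−rT} = e^{−0.0191·2.0954} = 0.960768
N(−d₁) = 0.383145,  N(−d₂) = 0.577165
Put price V = K·e^{−rT}·N(−d₂) − S·N(−d₁) = 84.592306 − 57.590533 = 27.001773
Δ = −N(−d₁) = -0.383145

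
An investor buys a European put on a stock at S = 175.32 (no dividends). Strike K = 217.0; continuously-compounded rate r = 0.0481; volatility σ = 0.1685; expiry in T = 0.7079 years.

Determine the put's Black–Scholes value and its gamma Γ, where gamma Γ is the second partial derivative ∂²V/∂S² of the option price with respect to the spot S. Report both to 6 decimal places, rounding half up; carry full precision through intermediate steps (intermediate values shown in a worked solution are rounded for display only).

σ√T = 0.1685·√0.7079 = 0.141770
d₁ = (ln(S/K) + (r+σ²/2)T) / (σ√T) = (ln(175.32/217.0) + (0.0481+0.1685²/2)·0.7079) / 0.141770 = (-0.213284 + 0.044099) / 0.141770 = -1.193373
d₂ = d₁ − σ√T = -1.193373 − 0.141770 = -1.335143
e^{−rT} = e^{−0.0481·0.7079} = 0.966523
N(−d₁) = 0.883638,  N(−d₂) = 0.909085
Put price V = K·e^{−rT}·N(−d₂) − S·N(−d₁) = 190.667482 − 154.919466 = 35.748017
φ(d₁) = (1/√(2π))·e^{−d₁²/2} = 0.195732
Γ = φ(d₁) / (S·σ·√T) = 0.007875

price = 35.748017
Γ = 0.007875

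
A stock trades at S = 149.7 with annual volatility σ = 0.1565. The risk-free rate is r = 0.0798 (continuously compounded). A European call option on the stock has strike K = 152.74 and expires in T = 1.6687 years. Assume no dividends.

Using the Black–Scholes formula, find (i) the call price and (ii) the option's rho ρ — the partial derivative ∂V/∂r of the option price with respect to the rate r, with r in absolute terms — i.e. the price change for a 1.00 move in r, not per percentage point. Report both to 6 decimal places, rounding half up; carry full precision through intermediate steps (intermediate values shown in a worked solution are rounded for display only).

price = 21.141127
ρ = 150.945196

σ√T = 0.1565·√1.6687 = 0.202164
d₁ = (ln(S/K) + (r+σ²/2)T) / (σ√T) = (ln(149.7/152.74) + (0.0798+0.1565²/2)·1.6687) / 0.202164 = (-0.020104 + 0.153597) / 0.202164 = 0.660323
d₂ = d₁ − σ√T = 0.660323 − 0.202164 = 0.458160
e^{−rT} = e^{−0.0798·1.6687} = 0.875323
N(d₁) = 0.745477,  N(d₂) = 0.676581
Call price V = S·N(d₁) − K·e^{−rT}·N(d₂) = 111.597887 − 90.456760 = 21.141127
ρ = K·T·e^{−rT}·N(d₂) = 150.945196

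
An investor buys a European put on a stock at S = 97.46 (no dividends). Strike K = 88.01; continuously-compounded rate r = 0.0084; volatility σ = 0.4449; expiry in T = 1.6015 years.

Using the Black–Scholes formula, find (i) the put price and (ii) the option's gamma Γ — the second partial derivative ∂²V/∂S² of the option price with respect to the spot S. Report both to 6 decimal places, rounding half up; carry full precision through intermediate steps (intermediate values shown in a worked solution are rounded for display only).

σ√T = 0.4449·√1.6015 = 0.563023
d₁ = (ln(S/K) + (r+σ²/2)T) / (σ√T) = (ln(97.46/88.01) + (0.0084+0.4449²/2)·1.6015) / 0.563023 = (0.101992 + 0.171950) / 0.563023 = 0.486555
d₂ = d₁ − σ√T = 0.486555 − 0.563023 = -0.076468
e^{−rT} = e^{−0.0084·1.6015} = 0.986637
N(−d₁) = 0.313287,  N(−d₂) = 0.530477
Put price V = K·e^{−rT}·N(−d₂) − S·N(−d₁) = 46.063378 − 30.532940 = 15.530439
φ(d₁) = (1/√(2π))·e^{−d₁²/2} = 0.354408
Γ = φ(d₁) / (S·σ·√T) = 0.006459

price = 15.530439
Γ = 0.006459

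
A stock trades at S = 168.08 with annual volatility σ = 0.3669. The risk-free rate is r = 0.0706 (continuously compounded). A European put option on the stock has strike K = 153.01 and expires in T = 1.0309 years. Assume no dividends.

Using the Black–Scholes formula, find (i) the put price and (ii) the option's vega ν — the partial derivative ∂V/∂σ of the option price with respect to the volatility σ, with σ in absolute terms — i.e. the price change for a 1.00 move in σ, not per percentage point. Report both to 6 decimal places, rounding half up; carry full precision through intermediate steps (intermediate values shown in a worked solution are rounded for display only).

price = 12.249632
ν = 55.693733

σ√T = 0.3669·√1.0309 = 0.372525
d₁ = (ln(S/K) + (r+σ²/2)T) / (σ√T) = (ln(168.08/153.01) + (0.0706+0.3669²/2)·1.0309) / 0.372525 = (0.093937 + 0.142169) / 0.372525 = 0.633798
d₂ = d₁ − σ√T = 0.633798 − 0.372525 = 0.261273
e^{−rT} = e^{−0.0706·1.0309} = 0.929804
N(−d₁) = 0.263106,  N(−d₂) = 0.396941
Put price V = K·e^{−rT}·N(−d₂) − S·N(−d₁) = 56.472539 − 44.222907 = 12.249632
φ(d₁) = (1/√(2π))·e^{−d₁²/2} = 0.326349
ν = S·φ(d₁)·√T = 55.693733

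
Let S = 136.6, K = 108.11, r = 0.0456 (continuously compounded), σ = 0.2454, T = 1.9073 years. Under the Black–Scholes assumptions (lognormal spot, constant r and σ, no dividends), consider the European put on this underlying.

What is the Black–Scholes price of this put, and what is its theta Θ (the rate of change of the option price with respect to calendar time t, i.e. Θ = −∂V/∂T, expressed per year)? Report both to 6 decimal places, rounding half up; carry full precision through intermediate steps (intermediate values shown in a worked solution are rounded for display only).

price = 3.599563
Θ = -1.609377

σ√T = 0.2454·√1.9073 = 0.338910
d₁ = (ln(S/K) + (r+σ²/2)T) / (σ√T) = (ln(136.6/108.11) + (0.0456+0.2454²/2)·1.9073) / 0.338910 = (0.233908 + 0.144403) / 0.338910 = 1.116257
d₂ = d₁ − σ√T = 1.116257 − 0.338910 = 0.777348
e^{−rT} = e^{−0.0456·1.9073} = 0.916702
N(−d₁) = 0.132156,  N(−d₂) = 0.218477
Put price V = K·e^{−rT}·N(−d₂) − S·N(−d₁) = 21.652071 − 18.052508 = 3.599563
φ(d₁) = (1/√(2π))·e^{−d₁²/2} = 0.213963
Θ = −S·φ(d₁)·σ/(2√T) + r·K·e^{−rT}·N(−d₂) = −2.596712 + 0.987334 = -1.609377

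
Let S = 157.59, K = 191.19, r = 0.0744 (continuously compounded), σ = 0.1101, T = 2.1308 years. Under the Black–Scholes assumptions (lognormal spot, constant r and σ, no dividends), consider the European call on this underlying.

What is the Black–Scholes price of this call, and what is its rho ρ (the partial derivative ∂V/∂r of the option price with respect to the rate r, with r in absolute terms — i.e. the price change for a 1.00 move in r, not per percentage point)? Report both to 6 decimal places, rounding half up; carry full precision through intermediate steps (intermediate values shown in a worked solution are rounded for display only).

price = 7.724717
ρ = 133.300740

σ√T = 0.1101·√2.1308 = 0.160716
d₁ = (ln(S/K) + (r+σ²/2)T) / (σ√T) = (ln(157.59/191.19) + (0.0744+0.1101²/2)·2.1308) / 0.160716 = (-0.193271 + 0.171446) / 0.160716 = -0.135797
d₂ = d₁ − σ√T = -0.135797 − 0.160716 = -0.296512
e^{−rT} = e^{−0.0744·2.1308} = 0.853396
N(d₁) = 0.445991,  N(d₂) = 0.383419
Call price V = S·N(d₁) − K·e^{−rT}·N(d₂) = 70.283727 − 62.559011 = 7.724717
ρ = K·T·e^{−rT}·N(d₂) = 133.300740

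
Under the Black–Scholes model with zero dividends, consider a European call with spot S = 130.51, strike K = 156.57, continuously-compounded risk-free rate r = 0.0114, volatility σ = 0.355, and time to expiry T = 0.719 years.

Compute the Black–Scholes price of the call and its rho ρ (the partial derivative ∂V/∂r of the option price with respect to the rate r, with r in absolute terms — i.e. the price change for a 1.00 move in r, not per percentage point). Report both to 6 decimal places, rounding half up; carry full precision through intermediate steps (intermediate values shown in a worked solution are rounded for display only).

price = 7.450559
ρ = 26.047406

σ√T = 0.355·√0.719 = 0.301018
d₁ = (ln(S/K) + (r+σ²/2)T) / (σ√T) = (ln(130.51/156.57) + (0.0114+0.355²/2)·0.719) / 0.301018 = (-0.182053 + 0.053503) / 0.301018 = -0.427053
d₂ = d₁ − σ√T = -0.427053 − 0.301018 = -0.728071
e^{−rT} = e^{−0.0114·0.719} = 0.991837
N(d₁) = 0.334670,  N(d₂) = 0.233285
Call price V = S·N(d₁) − K·e^{−rT}·N(d₂) = 43.677826 − 36.227268 = 7.450559
ρ = K·T·e^{−rT}·N(d₂) = 26.047406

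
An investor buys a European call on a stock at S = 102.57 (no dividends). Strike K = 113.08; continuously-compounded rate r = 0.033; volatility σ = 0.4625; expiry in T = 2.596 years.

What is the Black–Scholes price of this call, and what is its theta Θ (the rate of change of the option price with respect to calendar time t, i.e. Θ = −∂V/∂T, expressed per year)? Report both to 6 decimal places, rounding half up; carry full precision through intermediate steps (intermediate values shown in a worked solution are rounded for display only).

σ√T = 0.4625·√2.596 = 0.745185
d₁ = (ln(S/K) + (r+σ²/2)T) / (σ√T) = (ln(102.57/113.08) + (0.033+0.4625²/2)·2.596) / 0.745185 = (-0.097550 + 0.363318) / 0.745185 = 0.356647
d₂ = d₁ − σ√T = 0.356647 − 0.745185 = -0.388538
e^{−rT} = e^{−0.033·2.596} = 0.917899
N(d₁) = 0.639322,  N(d₂) = 0.348809
Call price V = S·N(d₁) − K·e^{−rT}·N(d₂) = 65.575268 − 36.204996 = 29.370272
φ(d₁) = (1/√(2π))·e^{−d₁²/2} = 0.374360
Θ = −S·φ(d₁)·σ/(2√T) − r·K·e^{−rT}·N(d₂) = −5.511112 − 1.194765 = -6.705877

price = 29.370272
Θ = -6.705877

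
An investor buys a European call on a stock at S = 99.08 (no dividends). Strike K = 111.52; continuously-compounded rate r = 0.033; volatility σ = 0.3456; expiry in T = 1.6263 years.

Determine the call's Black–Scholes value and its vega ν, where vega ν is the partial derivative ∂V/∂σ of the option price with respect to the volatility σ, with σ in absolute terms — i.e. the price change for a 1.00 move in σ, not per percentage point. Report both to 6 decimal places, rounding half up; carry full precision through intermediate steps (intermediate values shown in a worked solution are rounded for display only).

σ√T = 0.3456·√1.6263 = 0.440731
d₁ = (ln(S/K) + (r+σ²/2)T) / (σ√T) = (ln(99.08/111.52) + (0.033+0.3456²/2)·1.6263) / 0.440731 = (-0.118276 + 0.150790) / 0.440731 = 0.073772
d₂ = d₁ − σ√T = 0.073772 − 0.440731 = -0.366959
e^{−rT} = e^{−0.033·1.6263} = 0.947747
N(d₁) = 0.529404,  N(d₂) = 0.356825
Call price V = S·N(d₁) − K·e^{−rT}·N(d₂) = 52.453361 − 37.713769 = 14.739592
φ(d₁) = (1/√(2π))·e^{−d₁²/2} = 0.397858
ν = S·φ(d₁)·√T = 50.270663

price = 14.739592
ν = 50.270663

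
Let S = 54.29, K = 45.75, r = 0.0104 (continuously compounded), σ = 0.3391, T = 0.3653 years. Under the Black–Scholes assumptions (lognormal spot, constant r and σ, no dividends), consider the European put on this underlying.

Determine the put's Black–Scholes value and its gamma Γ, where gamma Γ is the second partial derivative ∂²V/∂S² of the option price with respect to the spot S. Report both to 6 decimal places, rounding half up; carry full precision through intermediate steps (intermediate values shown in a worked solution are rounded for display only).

price = 1.110395
Γ = 0.022701

σ√T = 0.3391·√0.3653 = 0.204952
d₁ = (ln(S/K) + (r+σ²/2)T) / (σ√T) = (ln(54.29/45.75) + (0.0104+0.3391²/2)·0.3653) / 0.204952 = (0.171148 + 0.024802) / 0.204952 = 0.956077
d₂ = d₁ − σ√T = 0.956077 − 0.204952 = 0.751125
e^{−rT} = e^{−0.0104·0.3653} = 0.996208
N(−d₁) = 0.169517,  N(−d₂) = 0.226289
Put price V = K·e^{−rT}·N(−d₂) − S·N(−d₁) = 10.313457 − 9.203061 = 1.110395
φ(d₁) = (1/√(2π))·e^{−d₁²/2} = 0.252592
Γ = φ(d₁) / (S·σ·√T) = 0.022701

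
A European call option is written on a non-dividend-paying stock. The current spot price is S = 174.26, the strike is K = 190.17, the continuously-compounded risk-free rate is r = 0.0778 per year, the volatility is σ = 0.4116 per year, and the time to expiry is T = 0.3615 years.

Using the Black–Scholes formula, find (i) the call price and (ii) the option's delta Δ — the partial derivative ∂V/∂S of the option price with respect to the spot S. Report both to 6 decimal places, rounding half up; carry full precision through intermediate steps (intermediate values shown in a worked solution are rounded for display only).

price = 12.867794
Δ = 0.453960

σ√T = 0.4116·√0.3615 = 0.247474
d₁ = (ln(S/K) + (r+σ²/2)T) / (σ√T) = (ln(174.26/190.17) + (0.0778+0.4116²/2)·0.3615) / 0.247474 = (-0.087370 + 0.058746) / 0.247474 = -0.115663
d₂ = d₁ − σ√T = -0.115663 − 0.247474 = -0.363137
e^{−rT} = e^{−0.0778·0.3615} = 0.972267
N(d₁) = 0.453960,  N(d₂) = 0.358251
Call price V = S·N(d₁) − K·e^{−rT}·N(d₂) = 79.107035 − 66.239241 = 12.867794
Δ = N(d₁) = 0.453960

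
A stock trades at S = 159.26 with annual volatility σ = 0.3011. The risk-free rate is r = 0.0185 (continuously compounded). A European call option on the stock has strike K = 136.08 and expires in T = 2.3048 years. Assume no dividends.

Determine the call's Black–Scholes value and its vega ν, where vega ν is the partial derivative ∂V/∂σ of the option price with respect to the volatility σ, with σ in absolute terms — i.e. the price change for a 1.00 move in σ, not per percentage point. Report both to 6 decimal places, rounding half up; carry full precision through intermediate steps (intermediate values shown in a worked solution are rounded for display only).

σ√T = 0.3011·√2.3048 = 0.457117
d₁ = (ln(S/K) + (r+σ²/2)T) / (σ√T) = (ln(159.26/136.08) + (0.0185+0.3011²/2)·2.3048) / 0.457117 = (0.157295 + 0.147117) / 0.457117 = 0.665939
d₂ = d₁ − σ√T = 0.665939 − 0.457117 = 0.208822
e^{−rT} = e^{−0.0185·2.3048} = 0.958257
N(d₁) = 0.747275,  N(d₂) = 0.582706
Call price V = S·N(d₁) − K·e^{−rT}·N(d₂) = 119.010995 − 75.984711 = 43.026285
φ(d₁) = (1/√(2π))·e^{−d₁²/2} = 0.319603
ν = S·φ(d₁)·√T = 77.274136

price = 43.026285
ν = 77.274136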